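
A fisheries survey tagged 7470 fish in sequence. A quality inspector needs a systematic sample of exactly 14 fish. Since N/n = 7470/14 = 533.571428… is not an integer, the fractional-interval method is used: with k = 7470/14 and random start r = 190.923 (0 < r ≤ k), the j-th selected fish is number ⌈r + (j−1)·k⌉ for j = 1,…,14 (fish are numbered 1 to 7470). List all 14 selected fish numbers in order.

j=1: r + 0k = 190.923 → ⌈·⌉ = 191
j=2: r + 1k = 724.494428… → ⌈·⌉ = 725
j=3: r + 2k = 1258.065857… → ⌈·⌉ = 1259
j=4: r + 3k = 1791.637285… → ⌈·⌉ = 1792
j=5: r + 4k = 2325.208714… → ⌈·⌉ = 2326
j=6: r + 5k = 2858.780142… → ⌈·⌉ = 2859
j=7: r + 6k = 3392.351571… → ⌈·⌉ = 3393
j=8: r + 7k = 3925.923 → ⌈·⌉ = 3926
j=9: r + 8k = 4459.494428… → ⌈·⌉ = 4460
j=10: r + 9k = 4993.065857… → ⌈·⌉ = 4994
j=11: r + 10k = 5526.637285… → ⌈·⌉ = 5527
j=12: r + 11k = 6060.208714… → ⌈·⌉ = 6061
j=13: r + 12k = 6593.780142… → ⌈·⌉ = 6594
j=14: r + 13k = 7127.351571… → ⌈·⌉ = 7128

191, 725, 1259, 1792, 2326, 2859, 3393, 3926, 4460, 4994, 5527, 6061, 6594, 7128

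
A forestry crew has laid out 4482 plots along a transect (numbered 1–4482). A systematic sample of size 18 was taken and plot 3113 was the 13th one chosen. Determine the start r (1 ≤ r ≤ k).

k = 4482/18 = 249
r = 3113 − (13−1)×249 = 3113 − 2988 = 125

125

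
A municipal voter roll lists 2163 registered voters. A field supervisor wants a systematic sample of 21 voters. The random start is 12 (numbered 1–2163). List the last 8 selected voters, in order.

k = N/n = 2163/21 = 103
14th selection = 12 + 13×103 = 1351
15th: 1351 + 103 = 1454
16th: 1454 + 103 = 1557
17th: 1557 + 103 = 1660
18th: 1660 + 103 = 1763
19th: 1763 + 103 = 1866
20th: 1866 + 103 = 1969
21st: 1969 + 103 = 2072

1351, 1454, 1557, 1660, 1763, 1866, 1969, 2072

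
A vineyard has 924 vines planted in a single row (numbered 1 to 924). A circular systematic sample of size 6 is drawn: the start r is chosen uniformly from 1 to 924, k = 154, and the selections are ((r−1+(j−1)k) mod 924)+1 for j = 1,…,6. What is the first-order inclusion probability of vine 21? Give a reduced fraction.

For each position j, as r ranges over 1…924 the j-th selection hits every vine exactly once, so vine 21 is selected for exactly 6 of the 924 starts.
Inclusion probability = 6/924 = 1/154.

1/154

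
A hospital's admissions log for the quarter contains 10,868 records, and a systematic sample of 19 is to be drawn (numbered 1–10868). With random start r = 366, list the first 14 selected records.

366, 938, 1510, 2082, 2654, 3226, 3798, 4370, 4942, 5514, 6086, 6658, 7230, 7802

k = N/n = 10868/19 = 572
record 1: 366
record 2: 366 + 572 = 938
record 3: 938 + 572 = 1510
record 4: 1510 + 572 = 2082
record 5: 2082 + 572 = 2654
record 6: 2654 + 572 = 3226
record 7: 3226 + 572 = 3798
record 8: 3798 + 572 = 4370
record 9: 4370 + 572 = 4942
record 10: 4942 + 572 = 5514
record 11: 5514 + 572 = 6086
record 12: 6086 + 572 = 6658
record 13: 6658 + 572 = 7230
record 14: 7230 + 572 = 7802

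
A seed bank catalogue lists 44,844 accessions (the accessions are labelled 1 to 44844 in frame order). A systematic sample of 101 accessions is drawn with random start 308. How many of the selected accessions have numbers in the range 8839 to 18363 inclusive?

21

k = 44844/101 = 444
First selection ≥ 8839: 308 + ⌈(8839−308)/444⌉·444 = 308 + 20×444 = 9188
Last selection ≤ 18363: 308 + ⌊(18363−308)/444⌋·444 = 308 + 40×444 = 18068
Count = 40 − 20 + 1 = 21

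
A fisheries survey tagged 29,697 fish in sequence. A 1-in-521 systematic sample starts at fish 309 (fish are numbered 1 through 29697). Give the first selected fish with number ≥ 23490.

23754

k = 521
Steps past start: ⌈(23490 − 309)/521⌉ = ⌈23181/521⌉ = 45
Selected fish: 309 + 45×521 = 23754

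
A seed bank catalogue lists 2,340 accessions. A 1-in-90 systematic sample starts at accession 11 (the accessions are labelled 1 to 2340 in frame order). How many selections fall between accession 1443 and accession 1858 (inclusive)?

k = 90
First selection ≥ 1443: 11 + ⌈(1443−11)/90⌉·90 = 11 + 16×90 = 1451
Last selection ≤ 1858: 11 + ⌊(1858−11)/90⌋·90 = 11 + 20×90 = 1811
Count = 20 − 16 + 1 = 5

5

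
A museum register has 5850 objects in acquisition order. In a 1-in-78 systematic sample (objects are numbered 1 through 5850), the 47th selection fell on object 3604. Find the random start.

16

k = 78
r = 3604 − (47−1)×78 = 3604 − 3588 = 16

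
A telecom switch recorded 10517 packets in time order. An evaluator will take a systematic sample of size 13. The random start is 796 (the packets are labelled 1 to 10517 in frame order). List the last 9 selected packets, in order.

4032, 4841, 5650, 6459, 7268, 8077, 8886, 9695, 10504

k = N/n = 10517/13 = 809
5th selection = 796 + 4×809 = 4032
6th: 4032 + 809 = 4841
7th: 4841 + 809 = 5650
8th: 5650 + 809 = 6459
9th: 6459 + 809 = 7268
10th: 7268 + 809 = 8077
11th: 8077 + 809 = 8886
12th: 8886 + 809 = 9695
13th: 9695 + 809 = 10504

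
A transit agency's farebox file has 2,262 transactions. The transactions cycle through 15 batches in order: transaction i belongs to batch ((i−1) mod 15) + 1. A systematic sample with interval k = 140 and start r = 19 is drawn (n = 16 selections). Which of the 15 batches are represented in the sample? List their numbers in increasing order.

Consecutive selections differ by k = 140, so their batch numbers differ by 140 mod 15 = 5.
gcd(140, 15) = 5, so the sample visits 15/5 = 3 distinct residues mod 15.
Start 19 is batch 4; the batches hit are 4, 9, 14.

4, 9, 14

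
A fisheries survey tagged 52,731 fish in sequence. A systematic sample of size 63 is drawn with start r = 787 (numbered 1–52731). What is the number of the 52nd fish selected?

43474

k = 52731/63 = 837
52nd selection = r + (52−1)·k = 787 + 51×837 = 787 + 42687 = 43474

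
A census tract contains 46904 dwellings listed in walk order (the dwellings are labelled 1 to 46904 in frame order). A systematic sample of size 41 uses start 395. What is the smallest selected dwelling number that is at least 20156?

k = 46904/41 = 1144
Steps past start: ⌈(20156 − 395)/1144⌉ = ⌈19761/1144⌉ = 18
Selected dwelling: 395 + 18×1144 = 20987

20987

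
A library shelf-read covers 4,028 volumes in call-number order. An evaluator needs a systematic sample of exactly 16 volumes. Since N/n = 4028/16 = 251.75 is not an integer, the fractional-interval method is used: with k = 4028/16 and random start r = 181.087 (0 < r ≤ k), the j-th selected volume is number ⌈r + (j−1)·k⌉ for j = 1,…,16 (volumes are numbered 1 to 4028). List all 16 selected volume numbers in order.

182, 433, 685, 937, 1189, 1440, 1692, 1944, 2196, 2447, 2699, 2951, 3203, 3454, 3706, 3958

j=1: r + 0k = 181.087 → ⌈·⌉ = 182
j=2: r + 1k = 432.837 → ⌈·⌉ = 433
j=3: r + 2k = 684.587 → ⌈·⌉ = 685
j=4: r + 3k = 936.337 → ⌈·⌉ = 937
j=5: r + 4k = 1188.087 → ⌈·⌉ = 1189
j=6: r + 5k = 1439.837 → ⌈·⌉ = 1440
j=7: r + 6k = 1691.587 → ⌈·⌉ = 1692
j=8: r + 7k = 1943.337 → ⌈·⌉ = 1944
j=9: r + 8k = 2195.087 → ⌈·⌉ = 2196
j=10: r + 9k = 2446.837 → ⌈·⌉ = 2447
j=11: r + 10k = 2698.587 → ⌈·⌉ = 2699
j=12: r + 11k = 2950.337 → ⌈·⌉ = 2951
j=13: r + 12k = 3202.087 → ⌈·⌉ = 3203
j=14: r + 13k = 3453.837 → ⌈·⌉ = 3454
j=15: r + 14k = 3705.587 → ⌈·⌉ = 3706
j=16: r + 15k = 3957.337 → ⌈·⌉ = 3958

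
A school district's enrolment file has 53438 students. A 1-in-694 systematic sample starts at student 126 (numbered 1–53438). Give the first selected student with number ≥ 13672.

14006

k = 694
Steps past start: ⌈(13672 − 126)/694⌉ = ⌈13546/694⌉ = 20
Selected student: 126 + 20×694 = 14006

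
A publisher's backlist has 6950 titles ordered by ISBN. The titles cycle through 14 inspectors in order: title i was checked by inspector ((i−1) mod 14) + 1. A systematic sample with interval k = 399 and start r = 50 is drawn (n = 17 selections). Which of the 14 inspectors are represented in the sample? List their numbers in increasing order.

1, 8

Consecutive selections differ by k = 399, so their inspector numbers differ by 399 mod 14 = 7.
gcd(399, 14) = 7, so the sample visits 14/7 = 2 distinct residues mod 14.
Start 50 is inspector 8; the inspectors hit are 1, 8.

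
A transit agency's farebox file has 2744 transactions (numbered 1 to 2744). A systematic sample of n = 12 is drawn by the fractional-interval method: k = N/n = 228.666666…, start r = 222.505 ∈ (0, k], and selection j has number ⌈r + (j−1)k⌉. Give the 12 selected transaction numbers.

223, 452, 680, 909, 1138, 1366, 1595, 1824, 2052, 2281, 2510, 2738

j=1: r + 0k = 222.505 → ⌈·⌉ = 223
j=2: r + 1k = 451.171666… → ⌈·⌉ = 452
j=3: r + 2k = 679.838333… → ⌈·⌉ = 680
j=4: r + 3k = 908.505 → ⌈·⌉ = 909
j=5: r + 4k = 1137.171666… → ⌈·⌉ = 1138
j=6: r + 5k = 1365.838333… → ⌈·⌉ = 1366
j=7: r + 6k = 1594.505 → ⌈·⌉ = 1595
j=8: r + 7k = 1823.171666… → ⌈·⌉ = 1824
j=9: r + 8k = 2051.838333… → ⌈·⌉ = 2052
j=10: r + 9k = 2280.505 → ⌈·⌉ = 2281
j=11: r + 10k = 2509.171666… → ⌈·⌉ = 2510
j=12: r + 11k = 2737.838333… → ⌈·⌉ = 2738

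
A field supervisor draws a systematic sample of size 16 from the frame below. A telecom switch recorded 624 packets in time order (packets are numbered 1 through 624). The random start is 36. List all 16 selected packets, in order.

36, 75, 114, 153, 192, 231, 270, 309, 348, 387, 426, 465, 504, 543, 582, 621

k = N/n = 624/16 = 39
packet 1: 36
packet 2: 36 + 39 = 75
packet 3: 75 + 39 = 114
packet 4: 114 + 39 = 153
packet 5: 153 + 39 = 192
packet 6: 192 + 39 = 231
packet 7: 231 + 39 = 270
packet 8: 270 + 39 = 309
packet 9: 309 + 39 = 348
packet 10: 348 + 39 = 387
packet 11: 387 + 39 = 426
packet 12: 426 + 39 = 465
packet 13: 465 + 39 = 504
packet 14: 504 + 39 = 543
packet 15: 543 + 39 = 582
packet 16: 582 + 39 = 621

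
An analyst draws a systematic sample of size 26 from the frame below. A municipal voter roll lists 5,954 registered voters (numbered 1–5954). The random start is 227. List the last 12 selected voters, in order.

3433, 3662, 3891, 4120, 4349, 4578, 4807, 5036, 5265, 5494, 5723, 5952

k = N/n = 5954/26 = 229
15th selection = 227 + 14×229 = 3433
16th: 3433 + 229 = 3662
17th: 3662 + 229 = 3891
18th: 3891 + 229 = 4120
19th: 4120 + 229 = 4349
20th: 4349 + 229 = 4578
21st: 4578 + 229 = 4807
22nd: 4807 + 229 = 5036
23rd: 5036 + 229 = 5265
24th: 5265 + 229 = 5494
25th: 5494 + 229 = 5723
26th: 5723 + 229 = 5952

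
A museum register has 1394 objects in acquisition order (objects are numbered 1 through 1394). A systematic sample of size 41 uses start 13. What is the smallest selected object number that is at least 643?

k = 1394/41 = 34
Steps past start: ⌈(643 − 13)/34⌉ = ⌈630/34⌉ = 19
Selected object: 13 + 19×34 = 659

659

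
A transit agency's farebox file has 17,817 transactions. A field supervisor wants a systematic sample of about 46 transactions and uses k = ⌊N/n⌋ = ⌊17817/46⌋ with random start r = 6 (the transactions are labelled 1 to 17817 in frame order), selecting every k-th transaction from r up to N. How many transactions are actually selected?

47

k = ⌊17817/46⌋ = 387
Achieved size = ⌊(17817 − 6)/387⌋ + 1 = ⌊17811/387⌋ + 1 = 46 + 1 = 47
(last selection: 6 + 46×387 = 17808 ≤ 17817; next would be 18195 > 17817)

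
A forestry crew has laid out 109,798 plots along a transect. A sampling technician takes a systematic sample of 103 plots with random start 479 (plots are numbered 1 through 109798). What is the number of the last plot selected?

109211

k = 109798/103 = 1066
103rd selection = r + (103−1)·k = 479 + 102×1066 = 479 + 108732 = 109211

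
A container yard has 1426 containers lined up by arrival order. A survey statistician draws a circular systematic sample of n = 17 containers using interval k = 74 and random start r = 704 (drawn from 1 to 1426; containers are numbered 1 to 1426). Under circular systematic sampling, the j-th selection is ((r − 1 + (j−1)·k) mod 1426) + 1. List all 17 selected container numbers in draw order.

704, 778, 852, 926, 1000, 1074, 1148, 1222, 1296, 1370, 18, 92, 166, 240, 314, 388, 462

Selection 1: 704
Selection 2: 704 + 74 = 778
Selection 3: 778 + 74 = 852
Selection 4: 852 + 74 = 926
Selection 5: 926 + 74 = 1000
Selection 6: 1000 + 74 = 1074
Selection 7: 1074 + 74 = 1148
Selection 8: 1148 + 74 = 1222
Selection 9: 1222 + 74 = 1296
Selection 10: 1296 + 74 = 1370
Selection 11: 1370 + 74 = 1444 → 1444 − 1426 = 18
Selection 12: 18 + 74 = 92
Selection 13: 92 + 74 = 166
Selection 14: 166 + 74 = 240
Selection 15: 240 + 74 = 314
Selection 16: 314 + 74 = 388
Selection 17: 388 + 74 = 462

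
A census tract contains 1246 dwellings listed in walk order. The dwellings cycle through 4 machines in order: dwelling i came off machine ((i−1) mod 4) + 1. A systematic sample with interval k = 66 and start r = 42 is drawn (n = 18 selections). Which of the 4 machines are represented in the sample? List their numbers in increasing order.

2, 4

Consecutive selections differ by k = 66, so their machine numbers differ by 66 mod 4 = 2.
gcd(66, 4) = 2, so the sample visits 4/2 = 2 distinct residues mod 4.
Start 42 is machine 2; the machines hit are 2, 4.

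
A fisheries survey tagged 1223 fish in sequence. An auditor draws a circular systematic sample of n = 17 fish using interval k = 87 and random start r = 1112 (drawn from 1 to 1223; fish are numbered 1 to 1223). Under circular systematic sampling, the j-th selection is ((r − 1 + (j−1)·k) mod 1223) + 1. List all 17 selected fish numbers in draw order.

Selection 1: 1112
Selection 2: 1112 + 87 = 1199
Selection 3: 1199 + 87 = 1286 → 1286 − 1223 = 63
Selection 4: 63 + 87 = 150
Selection 5: 150 + 87 = 237
Selection 6: 237 + 87 = 324
Selection 7: 324 + 87 = 411
Selection 8: 411 + 87 = 498
Selection 9: 498 + 87 = 585
Selection 10: 585 + 87 = 672
Selection 11: 672 + 87 = 759
Selection 12: 759 + 87 = 846
Selection 13: 846 + 87 = 933
Selection 14: 933 + 87 = 1020
Selection 15: 1020 + 87 = 1107
Selection 16: 1107 + 87 = 1194
Selection 17: 1194 + 87 = 1281 → 1281 − 1223 = 58

1112, 1199, 63, 150, 237, 324, 411, 498, 585, 672, 759, 846, 933, 1020, 1107, 1194, 58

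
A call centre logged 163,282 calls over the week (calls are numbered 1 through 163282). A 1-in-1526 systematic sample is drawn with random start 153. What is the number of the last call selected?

k = 1526
107th selection = r + (107−1)·k = 153 + 106×1526 = 153 + 161756 = 161909

161909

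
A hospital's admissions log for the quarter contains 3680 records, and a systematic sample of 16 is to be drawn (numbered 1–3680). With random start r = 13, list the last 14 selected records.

473, 703, 933, 1163, 1393, 1623, 1853, 2083, 2313, 2543, 2773, 3003, 3233, 3463

k = N/n = 3680/16 = 230
3rd selection = 13 + 2×230 = 473
4th: 473 + 230 = 703
5th: 703 + 230 = 933
6th: 933 + 230 = 1163
7th: 1163 + 230 = 1393
8th: 1393 + 230 = 1623
9th: 1623 + 230 = 1853
10th: 1853 + 230 = 2083
11th: 2083 + 230 = 2313
12th: 2313 + 230 = 2543
13th: 2543 + 230 = 2773
14th: 2773 + 230 = 3003
15th: 3003 + 230 = 3233
16th: 3233 + 230 = 3463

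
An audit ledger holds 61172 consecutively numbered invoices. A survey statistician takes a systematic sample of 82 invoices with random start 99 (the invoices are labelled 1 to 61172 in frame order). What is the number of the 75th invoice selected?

55303

k = 61172/82 = 746
75th selection = r + (75−1)·k = 99 + 74×746 = 99 + 55204 = 55303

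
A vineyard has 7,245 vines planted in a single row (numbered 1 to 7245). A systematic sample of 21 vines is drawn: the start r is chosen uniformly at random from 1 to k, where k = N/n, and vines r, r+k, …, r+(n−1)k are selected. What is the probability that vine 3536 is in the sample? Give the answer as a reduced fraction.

k = 7245/21 = 345.
Vine 3536 is selected iff r ≡ 3536 (mod 345); exactly one such r in {1,…,345}.
Inclusion probability = 1/345.

1/345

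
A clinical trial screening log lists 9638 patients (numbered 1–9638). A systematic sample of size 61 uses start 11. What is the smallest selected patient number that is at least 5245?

5383

k = 9638/61 = 158
Steps past start: ⌈(5245 − 11)/158⌉ = ⌈5234/158⌉ = 34
Selected patient: 11 + 34×158 = 5383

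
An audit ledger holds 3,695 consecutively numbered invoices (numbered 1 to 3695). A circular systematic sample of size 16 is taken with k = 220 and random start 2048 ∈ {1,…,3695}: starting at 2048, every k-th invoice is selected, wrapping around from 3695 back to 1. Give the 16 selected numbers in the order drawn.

Selection 1: 2048
Selection 2: 2048 + 220 = 2268
Selection 3: 2268 + 220 = 2488
Selection 4: 2488 + 220 = 2708
Selection 5: 2708 + 220 = 2928
Selection 6: 2928 + 220 = 3148
Selection 7: 3148 + 220 = 3368
Selection 8: 3368 + 220 = 3588
Selection 9: 3588 + 220 = 3808 → 3808 − 3695 = 113
Selection 10: 113 + 220 = 333
Selection 11: 333 + 220 = 553
Selection 12: 553 + 220 = 773
Selection 13: 773 + 220 = 993
Selection 14: 993 + 220 = 1213
Selection 15: 1213 + 220 = 1433
Selection 16: 1433 + 220 = 1653

2048, 2268, 2488, 2708, 2928, 3148, 3368, 3588, 113, 333, 553, 773, 993, 1213, 1433, 1653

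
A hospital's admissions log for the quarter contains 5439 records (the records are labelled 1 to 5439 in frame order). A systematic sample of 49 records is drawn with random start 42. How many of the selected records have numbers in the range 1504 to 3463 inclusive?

k = 5439/49 = 111
First selection ≥ 1504: 42 + ⌈(1504−42)/111⌉·111 = 42 + 14×111 = 1596
Last selection ≤ 3463: 42 + ⌊(3463−42)/111⌋·111 = 42 + 30×111 = 3372
Count = 30 − 14 + 1 = 17

17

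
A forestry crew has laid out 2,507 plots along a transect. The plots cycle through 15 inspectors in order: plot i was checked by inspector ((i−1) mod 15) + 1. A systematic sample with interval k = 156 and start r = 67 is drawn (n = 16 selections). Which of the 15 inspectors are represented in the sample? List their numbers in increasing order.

Consecutive selections differ by k = 156, so their inspector numbers differ by 156 mod 15 = 6.
gcd(156, 15) = 3, so the sample visits 15/3 = 5 distinct residues mod 15.
Start 67 is inspector 7; the inspectors hit are 1, 4, 7, 10, 13.

1, 4, 7, 10, 13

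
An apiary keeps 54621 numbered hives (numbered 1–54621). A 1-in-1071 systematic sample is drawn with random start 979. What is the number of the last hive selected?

k = 1071
51st selection = r + (51−1)·k = 979 + 50×1071 = 979 + 53550 = 54529

54529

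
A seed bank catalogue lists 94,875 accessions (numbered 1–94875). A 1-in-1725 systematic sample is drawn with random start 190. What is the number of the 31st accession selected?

k = 1725
31st selection = r + (31−1)·k = 190 + 30×1725 = 190 + 51750 = 51940

51940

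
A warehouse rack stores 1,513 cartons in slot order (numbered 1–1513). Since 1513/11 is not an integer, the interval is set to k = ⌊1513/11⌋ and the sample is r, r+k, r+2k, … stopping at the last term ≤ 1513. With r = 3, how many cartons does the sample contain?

12

k = ⌊1513/11⌋ = 137
Achieved size = ⌊(1513 − 3)/137⌋ + 1 = ⌊1510/137⌋ + 1 = 11 + 1 = 12
(last selection: 3 + 11×137 = 1510 ≤ 1513; next would be 1647 > 1513)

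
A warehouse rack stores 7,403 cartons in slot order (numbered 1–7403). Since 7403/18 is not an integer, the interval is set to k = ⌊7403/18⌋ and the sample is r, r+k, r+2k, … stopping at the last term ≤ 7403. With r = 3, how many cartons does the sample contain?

19

k = ⌊7403/18⌋ = 411
Achieved size = ⌊(7403 − 3)/411⌋ + 1 = ⌊7400/411⌋ + 1 = 18 + 1 = 19
(last selection: 3 + 18×411 = 7401 ≤ 7403; next would be 7812 > 7403)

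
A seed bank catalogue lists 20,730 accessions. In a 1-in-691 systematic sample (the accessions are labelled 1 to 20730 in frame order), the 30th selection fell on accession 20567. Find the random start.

k = 691
r = 20567 − (30−1)×691 = 20567 − 20039 = 528

528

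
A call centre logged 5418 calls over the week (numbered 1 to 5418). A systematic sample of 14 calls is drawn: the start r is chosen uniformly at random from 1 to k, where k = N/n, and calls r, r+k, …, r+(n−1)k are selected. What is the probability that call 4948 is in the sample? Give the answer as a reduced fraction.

1/387

k = 5418/14 = 387.
Call 4948 is selected iff r ≡ 4948 (mod 387); exactly one such r in {1,…,387}.
Inclusion probability = 1/387.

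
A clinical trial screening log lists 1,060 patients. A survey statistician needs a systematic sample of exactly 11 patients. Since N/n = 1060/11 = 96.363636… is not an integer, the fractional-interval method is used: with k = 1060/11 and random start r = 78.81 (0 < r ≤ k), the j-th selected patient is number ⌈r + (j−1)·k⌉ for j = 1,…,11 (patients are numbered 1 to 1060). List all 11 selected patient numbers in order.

j=1: r + 0k = 78.81 → ⌈·⌉ = 79
j=2: r + 1k = 175.173636… → ⌈·⌉ = 176
j=3: r + 2k = 271.537272… → ⌈·⌉ = 272
j=4: r + 3k = 367.900909… → ⌈·⌉ = 368
j=5: r + 4k = 464.264545… → ⌈·⌉ = 465
j=6: r + 5k = 560.628181… → ⌈·⌉ = 561
j=7: r + 6k = 656.991818… → ⌈·⌉ = 657
j=8: r + 7k = 753.355454… → ⌈·⌉ = 754
j=9: r + 8k = 849.719090… → ⌈·⌉ = 850
j=10: r + 9k = 946.082727… → ⌈·⌉ = 947
j=11: r + 10k = 1042.446363… → ⌈·⌉ = 1043

79, 176, 272, 368, 465, 561, 657, 754, 850, 947, 1043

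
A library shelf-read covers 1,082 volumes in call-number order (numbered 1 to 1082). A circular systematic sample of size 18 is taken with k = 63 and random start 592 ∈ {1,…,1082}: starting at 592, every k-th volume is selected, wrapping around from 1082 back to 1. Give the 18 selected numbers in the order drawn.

Selection 1: 592
Selection 2: 592 + 63 = 655
Selection 3: 655 + 63 = 718
Selection 4: 718 + 63 = 781
Selection 5: 781 + 63 = 844
Selection 6: 844 + 63 = 907
Selection 7: 907 + 63 = 970
Selection 8: 970 + 63 = 1033
Selection 9: 1033 + 63 = 1096 → 1096 − 1082 = 14
Selection 10: 14 + 63 = 77
Selection 11: 77 + 63 = 140
Selection 12: 140 + 63 = 203
Selection 13: 203 + 63 = 266
Selection 14: 266 + 63 = 329
Selection 15: 329 + 63 = 392
Selection 16: 392 + 63 = 455
Selection 17: 455 + 63 = 518
Selection 18: 518 + 63 = 581

592, 655, 718, 781, 844, 907, 970, 1033, 14, 77, 140, 203, 266, 329, 392, 455, 518, 581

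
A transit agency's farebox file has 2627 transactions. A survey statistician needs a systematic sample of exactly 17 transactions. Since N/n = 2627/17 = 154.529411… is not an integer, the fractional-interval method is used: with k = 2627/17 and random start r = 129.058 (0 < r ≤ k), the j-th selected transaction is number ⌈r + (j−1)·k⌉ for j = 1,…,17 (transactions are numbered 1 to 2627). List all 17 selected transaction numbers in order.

j=1: r + 0k = 129.058 → ⌈·⌉ = 130
j=2: r + 1k = 283.587411… → ⌈·⌉ = 284
j=3: r + 2k = 438.116823… → ⌈·⌉ = 439
j=4: r + 3k = 592.646235… → ⌈·⌉ = 593
j=5: r + 4k = 747.175647… → ⌈·⌉ = 748
j=6: r + 5k = 901.705058… → ⌈·⌉ = 902
j=7: r + 6k = 1056.234470… → ⌈·⌉ = 1057
j=8: r + 7k = 1210.763882… → ⌈·⌉ = 1211
j=9: r + 8k = 1365.293294… → ⌈·⌉ = 1366
j=10: r + 9k = 1519.822705… → ⌈·⌉ = 1520
j=11: r + 10k = 1674.352117… → ⌈·⌉ = 1675
j=12: r + 11k = 1828.881529… → ⌈·⌉ = 1829
j=13: r + 12k = 1983.410941… → ⌈·⌉ = 1984
j=14: r + 13k = 2137.940352… → ⌈·⌉ = 2138
j=15: r + 14k = 2292.469764… → ⌈·⌉ = 2293
j=16: r + 15k = 2446.999176… → ⌈·⌉ = 2447
j=17: r + 16k = 2601.528588… → ⌈·⌉ = 2602

130, 284, 439, 593, 748, 902, 1057, 1211, 1366, 1520, 1675, 1829, 1984, 2138, 2293, 2447, 2602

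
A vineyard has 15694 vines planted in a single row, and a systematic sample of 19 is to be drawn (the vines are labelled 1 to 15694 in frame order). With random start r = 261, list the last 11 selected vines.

k = N/n = 15694/19 = 826
9th selection = 261 + 8×826 = 6869
10th: 6869 + 826 = 7695
11th: 7695 + 826 = 8521
12th: 8521 + 826 = 9347
13th: 9347 + 826 = 10173
14th: 10173 + 826 = 10999
15th: 10999 + 826 = 11825
16th: 11825 + 826 = 12651
17th: 12651 + 826 = 13477
18th: 13477 + 826 = 14303
19th: 14303 + 826 = 15129

6869, 7695, 8521, 9347, 10173, 10999, 11825, 12651, 13477, 14303, 15129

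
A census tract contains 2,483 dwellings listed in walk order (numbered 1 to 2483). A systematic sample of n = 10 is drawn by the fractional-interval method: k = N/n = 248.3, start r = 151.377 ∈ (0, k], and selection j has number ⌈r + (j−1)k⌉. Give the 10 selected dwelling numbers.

152, 400, 648, 897, 1145, 1393, 1642, 1890, 2138, 2387

j=1: r + 0k = 151.377 → ⌈·⌉ = 152
j=2: r + 1k = 399.677 → ⌈·⌉ = 400
j=3: r + 2k = 647.977 → ⌈·⌉ = 648
j=4: r + 3k = 896.277 → ⌈·⌉ = 897
j=5: r + 4k = 1144.577 → ⌈·⌉ = 1145
j=6: r + 5k = 1392.877 → ⌈·⌉ = 1393
j=7: r + 6k = 1641.177 → ⌈·⌉ = 1642
j=8: r + 7k = 1889.477 → ⌈·⌉ = 1890
j=9: r + 8k = 2137.777 → ⌈·⌉ = 2138
j=10: r + 9k = 2386.077 → ⌈·⌉ = 2387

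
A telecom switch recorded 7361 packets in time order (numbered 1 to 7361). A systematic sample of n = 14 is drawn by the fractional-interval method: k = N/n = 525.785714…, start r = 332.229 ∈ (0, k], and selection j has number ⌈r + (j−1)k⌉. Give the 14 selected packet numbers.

333, 859, 1384, 1910, 2436, 2962, 3487, 4013, 4539, 5065, 5591, 6116, 6642, 7168

j=1: r + 0k = 332.229 → ⌈·⌉ = 333
j=2: r + 1k = 858.014714… → ⌈·⌉ = 859
j=3: r + 2k = 1383.800428… → ⌈·⌉ = 1384
j=4: r + 3k = 1909.586142… → ⌈·⌉ = 1910
j=5: r + 4k = 2435.371857… → ⌈·⌉ = 2436
j=6: r + 5k = 2961.157571… → ⌈·⌉ = 2962
j=7: r + 6k = 3486.943285… → ⌈·⌉ = 3487
j=8: r + 7k = 4012.729 → ⌈·⌉ = 4013
j=9: r + 8k = 4538.514714… → ⌈·⌉ = 4539
j=10: r + 9k = 5064.300428… → ⌈·⌉ = 5065
j=11: r + 10k = 5590.086142… → ⌈·⌉ = 5591
j=12: r + 11k = 6115.871857… → ⌈·⌉ = 6116
j=13: r + 12k = 6641.657571… → ⌈·⌉ = 6642
j=14: r + 13k = 7167.443285… → ⌈·⌉ = 7168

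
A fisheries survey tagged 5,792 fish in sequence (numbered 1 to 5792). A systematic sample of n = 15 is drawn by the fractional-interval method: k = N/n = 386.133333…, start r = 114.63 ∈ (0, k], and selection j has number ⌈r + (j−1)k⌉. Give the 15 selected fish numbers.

j=1: r + 0k = 114.63 → ⌈·⌉ = 115
j=2: r + 1k = 500.763333… → ⌈·⌉ = 501
j=3: r + 2k = 886.896666… → ⌈·⌉ = 887
j=4: r + 3k = 1273.03 → ⌈·⌉ = 1274
j=5: r + 4k = 1659.163333… → ⌈·⌉ = 1660
j=6: r + 5k = 2045.296666… → ⌈·⌉ = 2046
j=7: r + 6k = 2431.43 → ⌈·⌉ = 2432
j=8: r + 7k = 2817.563333… → ⌈·⌉ = 2818
j=9: r + 8k = 3203.696666… → ⌈·⌉ = 3204
j=10: r + 9k = 3589.83 → ⌈·⌉ = 3590
j=11: r + 10k = 3975.963333… → ⌈·⌉ = 3976
j=12: r + 11k = 4362.096666… → ⌈·⌉ = 4363
j=13: r + 12k = 4748.23 → ⌈·⌉ = 4749
j=14: r + 13k = 5134.363333… → ⌈·⌉ = 5135
j=15: r + 14k = 5520.496666… → ⌈·⌉ = 5521

115, 501, 887, 1274, 1660, 2046, 2432, 2818, 3204, 3590, 3976, 4363, 4749, 5135, 5521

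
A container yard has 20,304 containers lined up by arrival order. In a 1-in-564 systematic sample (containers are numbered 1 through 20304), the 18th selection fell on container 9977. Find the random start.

k = 564
r = 9977 − (18−1)×564 = 9977 − 9588 = 389

389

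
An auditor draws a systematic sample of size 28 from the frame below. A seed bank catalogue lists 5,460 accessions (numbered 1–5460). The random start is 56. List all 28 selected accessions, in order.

k = N/n = 5460/28 = 195
accession 1: 56
accession 2: 56 + 195 = 251
accession 3: 251 + 195 = 446
accession 4: 446 + 195 = 641
accession 5: 641 + 195 = 836
accession 6: 836 + 195 = 1031
accession 7: 1031 + 195 = 1226
accession 8: 1226 + 195 = 1421
accession 9: 1421 + 195 = 1616
accession 10: 1616 + 195 = 1811
accession 11: 1811 + 195 = 2006
accession 12: 2006 + 195 = 2201
accession 13: 2201 + 195 = 2396
accession 14: 2396 + 195 = 2591
accession 15: 2591 + 195 = 2786
accession 16: 2786 + 195 = 2981
accession 17: 2981 + 195 = 3176
accession 18: 3176 + 195 = 3371
accession 19: 3371 + 195 = 3566
accession 20: 3566 + 195 = 3761
accession 21: 3761 + 195 = 3956
accession 22: 3956 + 195 = 4151
accession 23: 4151 + 195 = 4346
accession 24: 4346 + 195 = 4541
accession 25: 4541 + 195 = 4736
accession 26: 4736 + 195 = 4931
accession 27: 4931 + 195 = 5126
accession 28: 5126 + 195 = 5321

56, 251, 446, 641, 836, 1031, 1226, 1421, 1616, 1811, 2006, 2201, 2396, 2591, 2786, 2981, 3176, 3371, 3566, 3761, 3956, 4151, 4346, 4541, 4736, 4931, 5126, 5321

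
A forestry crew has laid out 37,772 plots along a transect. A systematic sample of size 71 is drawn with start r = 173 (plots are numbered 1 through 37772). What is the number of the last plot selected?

k = 37772/71 = 532
71st selection = r + (71−1)·k = 173 + 70×532 = 173 + 37240 = 37413

37413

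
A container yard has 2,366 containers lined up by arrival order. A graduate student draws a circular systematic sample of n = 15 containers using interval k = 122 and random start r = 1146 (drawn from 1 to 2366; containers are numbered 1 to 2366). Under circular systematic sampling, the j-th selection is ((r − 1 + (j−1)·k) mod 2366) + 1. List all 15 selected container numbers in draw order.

1146, 1268, 1390, 1512, 1634, 1756, 1878, 2000, 2122, 2244, 2366, 122, 244, 366, 488

Selection 1: 1146
Selection 2: 1146 + 122 = 1268
Selection 3: 1268 + 122 = 1390
Selection 4: 1390 + 122 = 1512
Selection 5: 1512 + 122 = 1634
Selection 6: 1634 + 122 = 1756
Selection 7: 1756 + 122 = 1878
Selection 8: 1878 + 122 = 2000
Selection 9: 2000 + 122 = 2122
Selection 10: 2122 + 122 = 2244
Selection 11: 2244 + 122 = 2366
Selection 12: 2366 + 122 = 2488 → 2488 − 2366 = 122
Selection 13: 122 + 122 = 244
Selection 14: 244 + 122 = 366
Selection 15: 366 + 122 = 488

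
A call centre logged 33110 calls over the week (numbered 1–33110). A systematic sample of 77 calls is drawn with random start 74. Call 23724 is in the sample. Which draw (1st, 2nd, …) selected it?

k = 33110/77 = 430
position = (23724 − 74)/430 + 1 = 23650/430 + 1 = 55 + 1 = 56

56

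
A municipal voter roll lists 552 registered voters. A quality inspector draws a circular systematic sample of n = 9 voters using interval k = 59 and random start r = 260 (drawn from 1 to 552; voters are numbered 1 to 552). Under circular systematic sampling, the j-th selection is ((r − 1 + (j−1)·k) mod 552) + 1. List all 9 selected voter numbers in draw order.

Selection 1: 260
Selection 2: 260 + 59 = 319
Selection 3: 319 + 59 = 378
Selection 4: 378 + 59 = 437
Selection 5: 437 + 59 = 496
Selection 6: 496 + 59 = 555 → 555 − 552 = 3
Selection 7: 3 + 59 = 62
Selection 8: 62 + 59 = 121
Selection 9: 121 + 59 = 180

260, 319, 378, 437, 496, 3, 62, 121, 180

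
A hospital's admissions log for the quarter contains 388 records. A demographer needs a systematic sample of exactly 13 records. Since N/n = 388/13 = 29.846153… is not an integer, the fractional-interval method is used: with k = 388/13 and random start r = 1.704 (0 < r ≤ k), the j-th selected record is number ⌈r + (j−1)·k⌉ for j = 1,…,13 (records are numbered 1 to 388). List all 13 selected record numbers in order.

2, 32, 62, 92, 122, 151, 181, 211, 241, 271, 301, 331, 360

j=1: r + 0k = 1.704 → ⌈·⌉ = 2
j=2: r + 1k = 31.550153… → ⌈·⌉ = 32
j=3: r + 2k = 61.396307… → ⌈·⌉ = 62
j=4: r + 3k = 91.242461… → ⌈·⌉ = 92
j=5: r + 4k = 121.088615… → ⌈·⌉ = 122
j=6: r + 5k = 150.934769… → ⌈·⌉ = 151
j=7: r + 6k = 180.780923… → ⌈·⌉ = 181
j=8: r + 7k = 210.627076… → ⌈·⌉ = 211
j=9: r + 8k = 240.473230… → ⌈·⌉ = 241
j=10: r + 9k = 270.319384… → ⌈·⌉ = 271
j=11: r + 10k = 300.165538… → ⌈·⌉ = 301
j=12: r + 11k = 330.011692… → ⌈·⌉ = 331
j=13: r + 12k = 359.857846… → ⌈·⌉ = 360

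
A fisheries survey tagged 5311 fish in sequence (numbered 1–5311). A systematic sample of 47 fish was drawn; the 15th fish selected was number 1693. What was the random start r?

k = 5311/47 = 113
r = 1693 − (15−1)×113 = 1693 − 1582 = 111

111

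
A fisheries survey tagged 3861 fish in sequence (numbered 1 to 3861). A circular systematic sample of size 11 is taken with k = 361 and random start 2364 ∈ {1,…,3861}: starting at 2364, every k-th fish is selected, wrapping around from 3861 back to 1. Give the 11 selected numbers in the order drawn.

2364, 2725, 3086, 3447, 3808, 308, 669, 1030, 1391, 1752, 2113

Selection 1: 2364
Selection 2: 2364 + 361 = 2725
Selection 3: 2725 + 361 = 3086
Selection 4: 3086 + 361 = 3447
Selection 5: 3447 + 361 = 3808
Selection 6: 3808 + 361 = 4169 → 4169 − 3861 = 308
Selection 7: 308 + 361 = 669
Selection 8: 669 + 361 = 1030
Selection 9: 1030 + 361 = 1391
Selection 10: 1391 + 361 = 1752
Selection 11: 1752 + 361 = 2113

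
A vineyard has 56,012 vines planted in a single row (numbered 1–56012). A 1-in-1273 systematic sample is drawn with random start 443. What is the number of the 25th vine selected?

k = 1273
25th selection = r + (25−1)·k = 443 + 24×1273 = 443 + 30552 = 30995

30995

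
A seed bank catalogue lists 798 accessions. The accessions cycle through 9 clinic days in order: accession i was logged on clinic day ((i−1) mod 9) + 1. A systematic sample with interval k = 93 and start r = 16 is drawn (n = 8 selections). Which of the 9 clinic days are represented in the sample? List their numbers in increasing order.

1, 4, 7

Consecutive selections differ by k = 93, so their clinic day numbers differ by 93 mod 9 = 3.
gcd(93, 9) = 3, so the sample visits 9/3 = 3 distinct residues mod 9.
Start 16 is clinic day 7; the clinic days hit are 1, 4, 7.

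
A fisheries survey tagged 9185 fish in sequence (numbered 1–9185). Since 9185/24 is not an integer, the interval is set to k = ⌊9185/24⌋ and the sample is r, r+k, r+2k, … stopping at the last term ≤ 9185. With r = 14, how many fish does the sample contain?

k = ⌊9185/24⌋ = 382
Achieved size = ⌊(9185 − 14)/382⌋ + 1 = ⌊9171/382⌋ + 1 = 24 + 1 = 25
(last selection: 14 + 24×382 = 9182 ≤ 9185; next would be 9564 > 9185)

25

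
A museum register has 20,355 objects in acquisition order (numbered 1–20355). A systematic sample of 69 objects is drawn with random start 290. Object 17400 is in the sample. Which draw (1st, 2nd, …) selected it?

59

k = 20355/69 = 295
position = (17400 − 290)/295 + 1 = 17110/295 + 1 = 58 + 1 = 59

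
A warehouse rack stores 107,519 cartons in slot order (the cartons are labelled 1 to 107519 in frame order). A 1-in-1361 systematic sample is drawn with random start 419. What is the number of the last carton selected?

k = 1361
79th selection = r + (79−1)·k = 419 + 78×1361 = 419 + 106158 = 106577

106577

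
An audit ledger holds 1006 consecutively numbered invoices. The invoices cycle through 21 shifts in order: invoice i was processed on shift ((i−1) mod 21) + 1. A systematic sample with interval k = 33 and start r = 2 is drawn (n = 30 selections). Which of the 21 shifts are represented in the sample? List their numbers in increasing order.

2, 5, 8, 11, 14, 17, 20

Consecutive selections differ by k = 33, so their shift numbers differ by 33 mod 21 = 12.
gcd(33, 21) = 3, so the sample visits 21/3 = 7 distinct residues mod 21.
Start 2 is shift 2; the shifts hit are 2, 5, 8, 11, 14, 17, 20.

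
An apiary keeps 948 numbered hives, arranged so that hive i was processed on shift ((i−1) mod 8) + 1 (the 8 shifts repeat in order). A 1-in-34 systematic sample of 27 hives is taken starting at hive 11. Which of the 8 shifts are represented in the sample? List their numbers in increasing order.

1, 3, 5, 7

Consecutive selections differ by k = 34, so their shift numbers differ by 34 mod 8 = 2.
gcd(34, 8) = 2, so the sample visits 8/2 = 4 distinct residues mod 8.
Start 11 is shift 3; the shifts hit are 1, 3, 5, 7.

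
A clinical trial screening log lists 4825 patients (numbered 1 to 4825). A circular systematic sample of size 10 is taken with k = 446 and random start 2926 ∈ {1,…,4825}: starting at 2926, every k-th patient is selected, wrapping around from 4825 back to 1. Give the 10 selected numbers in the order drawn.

2926, 3372, 3818, 4264, 4710, 331, 777, 1223, 1669, 2115

Selection 1: 2926
Selection 2: 2926 + 446 = 3372
Selection 3: 3372 + 446 = 3818
Selection 4: 3818 + 446 = 4264
Selection 5: 4264 + 446 = 4710
Selection 6: 4710 + 446 = 5156 → 5156 − 4825 = 331
Selection 7: 331 + 446 = 777
Selection 8: 777 + 446 = 1223
Selection 9: 1223 + 446 = 1669
Selection 10: 1669 + 446 = 2115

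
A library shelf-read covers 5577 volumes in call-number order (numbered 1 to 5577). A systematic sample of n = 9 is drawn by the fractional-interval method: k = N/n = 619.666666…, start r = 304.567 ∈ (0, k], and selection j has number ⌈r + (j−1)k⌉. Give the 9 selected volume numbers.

305, 925, 1544, 2164, 2784, 3403, 4023, 4643, 5262

j=1: r + 0k = 304.567 → ⌈·⌉ = 305
j=2: r + 1k = 924.233666… → ⌈·⌉ = 925
j=3: r + 2k = 1543.900333… → ⌈·⌉ = 1544
j=4: r + 3k = 2163.567 → ⌈·⌉ = 2164
j=5: r + 4k = 2783.233666… → ⌈·⌉ = 2784
j=6: r + 5k = 3402.900333… → ⌈·⌉ = 3403
j=7: r + 6k = 4022.567 → ⌈·⌉ = 4023
j=8: r + 7k = 4642.233666… → ⌈·⌉ = 4643
j=9: r + 8k = 5261.900333… → ⌈·⌉ = 5262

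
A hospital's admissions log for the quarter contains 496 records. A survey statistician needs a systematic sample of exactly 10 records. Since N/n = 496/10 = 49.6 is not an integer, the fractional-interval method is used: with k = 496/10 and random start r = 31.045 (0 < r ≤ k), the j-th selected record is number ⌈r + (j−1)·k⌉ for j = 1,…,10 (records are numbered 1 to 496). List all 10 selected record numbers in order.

j=1: r + 0k = 31.045 → ⌈·⌉ = 32
j=2: r + 1k = 80.645 → ⌈·⌉ = 81
j=3: r + 2k = 130.245 → ⌈·⌉ = 131
j=4: r + 3k = 179.845 → ⌈·⌉ = 180
j=5: r + 4k = 229.445 → ⌈·⌉ = 230
j=6: r + 5k = 279.045 → ⌈·⌉ = 280
j=7: r + 6k = 328.645 → ⌈·⌉ = 329
j=8: r + 7k = 378.245 → ⌈·⌉ = 379
j=9: r + 8k = 427.845 → ⌈·⌉ = 428
j=10: r + 9k = 477.445 → ⌈·⌉ = 478

32, 81, 131, 180, 230, 280, 329, 379, 428, 478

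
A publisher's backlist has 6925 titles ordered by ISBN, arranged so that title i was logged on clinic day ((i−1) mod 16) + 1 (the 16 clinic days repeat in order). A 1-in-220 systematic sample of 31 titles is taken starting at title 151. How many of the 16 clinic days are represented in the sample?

4

Consecutive selections differ by k = 220, so their clinic day numbers differ by 220 mod 16 = 12.
gcd(220, 16) = 4, so the sample visits 16/4 = 4 distinct residues mod 16.
Start 151 is clinic day 7; the clinic days hit are 3, 7, 11, 15.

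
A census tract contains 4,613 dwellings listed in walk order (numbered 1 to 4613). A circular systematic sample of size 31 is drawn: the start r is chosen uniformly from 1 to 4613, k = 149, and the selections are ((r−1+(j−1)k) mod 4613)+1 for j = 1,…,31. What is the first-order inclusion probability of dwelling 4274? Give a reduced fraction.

31/4613

For each position j, as r ranges over 1…4613 the j-th selection hits every dwelling exactly once, so dwelling 4274 is selected for exactly 31 of the 4613 starts.
Inclusion probability = 31/4613.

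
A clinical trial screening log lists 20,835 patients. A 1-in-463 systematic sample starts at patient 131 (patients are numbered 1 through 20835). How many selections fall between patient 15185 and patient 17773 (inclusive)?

6

k = 463
First selection ≥ 15185: 131 + ⌈(15185−131)/463⌉·463 = 131 + 33×463 = 15410
Last selection ≤ 17773: 131 + ⌊(17773−131)/463⌋·463 = 131 + 38×463 = 17725
Count = 38 − 33 + 1 = 6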